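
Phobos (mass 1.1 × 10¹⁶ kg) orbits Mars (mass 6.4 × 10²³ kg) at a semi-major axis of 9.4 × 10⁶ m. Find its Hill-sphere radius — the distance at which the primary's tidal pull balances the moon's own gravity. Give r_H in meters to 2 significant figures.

1.7 × 10⁴ m

r_H ≈ a (m/3M)^(1/3)
    = (9.4 × 10⁶) × (1.1 × 10¹⁶ / (3 × 6.4 × 10²³))^(1/3)
    = 1.7 × 10⁴ m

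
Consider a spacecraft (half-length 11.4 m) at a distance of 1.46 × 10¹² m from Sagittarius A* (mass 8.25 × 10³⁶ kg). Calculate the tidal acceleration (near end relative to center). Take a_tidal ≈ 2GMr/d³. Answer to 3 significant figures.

4.03 × 10⁻⁹ m/s²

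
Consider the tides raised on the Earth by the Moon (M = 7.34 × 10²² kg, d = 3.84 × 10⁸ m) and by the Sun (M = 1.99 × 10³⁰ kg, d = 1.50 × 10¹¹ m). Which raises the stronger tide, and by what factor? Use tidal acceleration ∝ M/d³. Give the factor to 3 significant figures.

Tidal acceleration ∝ M/d³, so compare M/d³ for each.
The Moon: (7.34 × 10²²) / (3.84 × 10⁸)³ = 1.296 × 10⁻³
The Sun: (1.99 × 10³⁰) / (1.50 × 10¹¹)³ = 5.896 × 10⁻⁴
Ratio (larger/smaller) = 2.20

The Moon, by a factor of ≈ 2.20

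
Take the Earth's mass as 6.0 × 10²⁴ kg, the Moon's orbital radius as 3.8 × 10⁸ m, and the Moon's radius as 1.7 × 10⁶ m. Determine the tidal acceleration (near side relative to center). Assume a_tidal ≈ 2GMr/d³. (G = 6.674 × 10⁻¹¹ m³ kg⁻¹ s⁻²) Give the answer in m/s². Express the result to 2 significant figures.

Δa = 2GMr/d³
   = 2 × (6.674 × 10⁻¹¹) × (6.0 × 10²⁴) × (1.7 × 10⁶) / (3.8 × 10⁸)³
   = 2.5 × 10⁻⁵ m/s²

2.5 × 10⁻⁵ m/s²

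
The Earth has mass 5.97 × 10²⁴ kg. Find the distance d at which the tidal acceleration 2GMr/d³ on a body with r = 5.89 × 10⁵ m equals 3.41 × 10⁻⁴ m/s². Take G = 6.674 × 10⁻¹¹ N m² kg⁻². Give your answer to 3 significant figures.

2GMr/d³ = a_tidal  ⇒  d = (2GMr / a_tidal)^(1/3)
d = (2 × 6.674×10⁻¹¹ × (5.97 × 10²⁴) × (5.89 × 10⁵) / (3.41 × 10⁻⁴))^(1/3)
  = 1.11 × 10⁸ m

1.11 × 10⁸ m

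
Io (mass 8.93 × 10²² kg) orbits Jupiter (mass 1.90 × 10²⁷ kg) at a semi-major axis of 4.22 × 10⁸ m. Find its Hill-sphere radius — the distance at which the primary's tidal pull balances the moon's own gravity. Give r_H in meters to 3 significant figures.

r_H ≈ a (m/3M)^(1/3)
    = (4.22 × 10⁸) × (8.93 × 10²² / (3 × 1.90 × 10²⁷))^(1/3)
    = 1.06 × 10⁷ m

1.06 × 10⁷ m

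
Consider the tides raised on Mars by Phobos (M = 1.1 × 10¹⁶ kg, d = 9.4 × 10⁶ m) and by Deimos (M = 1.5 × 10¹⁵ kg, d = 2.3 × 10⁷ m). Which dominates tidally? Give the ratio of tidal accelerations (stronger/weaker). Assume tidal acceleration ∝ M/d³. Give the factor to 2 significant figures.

Phobos, by a factor of ≈ 110

Compare M/d³ for the two perturbers:
Phobos: (1.1 × 10¹⁶) / (9.4 × 10⁶)³ = 1.324 × 10⁻⁵
Deimos: (1.5 × 10¹⁵) / (2.3 × 10⁷)³ = 1.233 × 10⁻⁷
Ratio (larger/smaller) = 110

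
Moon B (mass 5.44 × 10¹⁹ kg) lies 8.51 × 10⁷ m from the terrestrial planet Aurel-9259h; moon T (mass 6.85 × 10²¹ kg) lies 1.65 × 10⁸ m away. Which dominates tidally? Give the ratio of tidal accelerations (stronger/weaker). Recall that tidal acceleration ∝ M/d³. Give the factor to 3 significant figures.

Moon T, by a factor of ≈ 17.3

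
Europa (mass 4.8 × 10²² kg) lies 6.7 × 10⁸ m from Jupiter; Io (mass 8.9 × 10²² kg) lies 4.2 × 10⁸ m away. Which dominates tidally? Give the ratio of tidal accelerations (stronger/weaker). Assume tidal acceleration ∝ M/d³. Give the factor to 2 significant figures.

Io, by a factor of ≈ 7.5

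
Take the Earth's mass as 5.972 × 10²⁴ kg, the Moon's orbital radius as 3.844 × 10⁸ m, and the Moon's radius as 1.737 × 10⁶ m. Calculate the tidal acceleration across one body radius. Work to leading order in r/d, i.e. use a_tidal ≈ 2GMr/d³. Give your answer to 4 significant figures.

2.438 × 10⁻⁵ m/s²

Δg = 2GMr/d³
   = 2 × (6.674 × 10⁻¹¹) × (5.972 × 10²⁴) × (1.737 × 10⁶) / (3.844 × 10⁸)³
   = 2.438 × 10⁻⁵ m/s²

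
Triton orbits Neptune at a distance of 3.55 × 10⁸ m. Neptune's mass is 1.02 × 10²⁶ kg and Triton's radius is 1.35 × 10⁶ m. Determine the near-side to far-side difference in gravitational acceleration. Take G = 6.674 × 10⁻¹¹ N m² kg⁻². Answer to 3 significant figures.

The field gradient is 2GM/d³; across the full diameter 2r the difference is 4GMr/d³.
Δg = 4GMr/d³
   = 4 × (6.674 × 10⁻¹¹) × (1.02 × 10²⁶) × (1.35 × 10⁶) / (3.55 × 10⁸)³
   = 8.22 × 10⁻⁴ m/s²

8.22 × 10⁻⁴ m/s²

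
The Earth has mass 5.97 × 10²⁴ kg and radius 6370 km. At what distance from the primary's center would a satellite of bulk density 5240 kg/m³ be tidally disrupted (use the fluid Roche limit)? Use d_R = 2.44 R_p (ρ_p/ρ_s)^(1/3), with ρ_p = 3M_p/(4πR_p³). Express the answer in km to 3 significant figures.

15800 km

ρ_p = 3M_p/(4πR_p³) = 3 × (5.97 × 10²⁴) / (4π × (6.37 × 10⁶ m)³) = 5510 kg/m³
d_R = 2.44 × 6370 km × (5510/5240)^(1/3)
    = 15800 km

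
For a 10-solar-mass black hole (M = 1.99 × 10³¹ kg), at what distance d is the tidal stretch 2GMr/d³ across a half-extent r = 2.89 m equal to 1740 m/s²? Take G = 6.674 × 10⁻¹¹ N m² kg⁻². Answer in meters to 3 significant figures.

2GMr/d³ = a_tidal  ⇒  d = (2GMr / a_tidal)^(1/3)
d = (2 × 6.674×10⁻¹¹ × (1.99 × 10³¹) × (2.89) / (1740))^(1/3)
  = 1.64 × 10⁶ m

1.64 × 10⁶ m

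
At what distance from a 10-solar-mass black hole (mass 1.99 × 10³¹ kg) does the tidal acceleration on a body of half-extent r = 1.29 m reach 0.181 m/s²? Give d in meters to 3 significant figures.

2.67 × 10⁷ m

2GMr/d³ = a_tidal  ⇒  d = (2GMr / a_tidal)^(1/3)
d = (2 × 6.674×10⁻¹¹ × (1.99 × 10³¹) × (1.29) / (0.181))^(1/3)
  = 2.67 × 10⁷ m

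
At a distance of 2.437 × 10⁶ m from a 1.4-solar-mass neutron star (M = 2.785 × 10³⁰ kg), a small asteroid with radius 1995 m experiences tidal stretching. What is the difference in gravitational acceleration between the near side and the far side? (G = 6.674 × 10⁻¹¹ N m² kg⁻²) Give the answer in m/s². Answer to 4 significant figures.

Near-to-far spans 2r, so the tidal difference is twice the near-to-center value: 4GMr/d³.
Δa = 4GMr/d³
   = 4 × (6.674 × 10⁻¹¹) × (2.785 × 10³⁰) × (1995) / (2.437 × 10⁶)³
   = 1.025 × 10⁵ m/s²

1.025 × 10⁵ m/s²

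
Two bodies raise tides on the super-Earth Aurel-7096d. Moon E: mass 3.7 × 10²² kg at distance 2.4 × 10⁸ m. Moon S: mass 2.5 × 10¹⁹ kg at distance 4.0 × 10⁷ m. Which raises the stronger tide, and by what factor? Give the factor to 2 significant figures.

Moon E, by a factor of ≈ 6.9

Tidal acceleration ∝ M/d³, so compare M/d³ for each.
Moon E: (3.7 × 10²²) / (2.4 × 10⁸)³ = 2.677 × 10⁻³
Moon S: (2.5 × 10¹⁹) / (4.0 × 10⁷)³ = 3.906 × 10⁻⁴
Ratio (larger/smaller) = 6.9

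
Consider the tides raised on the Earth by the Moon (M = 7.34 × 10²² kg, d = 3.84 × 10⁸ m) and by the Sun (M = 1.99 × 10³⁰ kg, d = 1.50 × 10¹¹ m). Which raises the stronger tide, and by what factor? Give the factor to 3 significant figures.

The Moon, by a factor of ≈ 2.20

The tide-raising term goes as M/d³ (the gradient of a 1/d² field).
The Moon: (7.34 × 10²²) / (3.84 × 10⁸)³ = 1.296 × 10⁻³
The Sun: (1.99 × 10³⁰) / (1.50 × 10¹¹)³ = 5.896 × 10⁻⁴
Ratio (larger/smaller) = 2.20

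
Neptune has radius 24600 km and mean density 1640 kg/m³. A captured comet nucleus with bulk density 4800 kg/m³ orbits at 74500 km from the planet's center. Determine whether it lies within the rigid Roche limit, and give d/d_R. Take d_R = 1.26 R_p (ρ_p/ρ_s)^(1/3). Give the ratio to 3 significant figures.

outside; d/d_R ≈ 3.44

d_R = 1.26 × (24600 km) × (1640/4800)^(1/3) = 21670 km
d/d_R = (74500) / (21670) = 3.44
Since d/d_R > 1, the body is outside the Roche limit.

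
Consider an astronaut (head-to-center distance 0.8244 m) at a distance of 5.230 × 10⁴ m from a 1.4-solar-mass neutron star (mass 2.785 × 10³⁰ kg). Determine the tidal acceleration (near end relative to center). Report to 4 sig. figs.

2.142 × 10⁶ m/s²

Δg = 2GMr/d³
   = 2 × (6.674 × 10⁻¹¹) × (2.785 × 10³⁰) × (0.8244) / (5.230 × 10⁴)³
   = 2.142 × 10⁶ m/s²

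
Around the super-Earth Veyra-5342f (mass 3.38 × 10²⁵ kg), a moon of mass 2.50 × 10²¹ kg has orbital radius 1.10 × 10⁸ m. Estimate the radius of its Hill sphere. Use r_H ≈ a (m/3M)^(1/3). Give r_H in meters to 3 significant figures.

3.20 × 10⁶ m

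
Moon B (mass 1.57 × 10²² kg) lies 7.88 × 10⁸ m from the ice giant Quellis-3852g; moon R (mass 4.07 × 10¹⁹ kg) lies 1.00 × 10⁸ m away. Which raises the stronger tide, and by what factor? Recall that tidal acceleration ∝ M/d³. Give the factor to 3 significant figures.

Moon R, by a factor of ≈ 1.27

The tide-raising term goes as M/d³ (the gradient of a 1/d² field).
Moon B: (1.57 × 10²²) / (7.88 × 10⁸)³ = 3.209 × 10⁻⁵
Moon R: (4.07 × 10¹⁹) / (1.00 × 10⁸)³ = 4.070 × 10⁻⁵
Ratio (larger/smaller) = 1.27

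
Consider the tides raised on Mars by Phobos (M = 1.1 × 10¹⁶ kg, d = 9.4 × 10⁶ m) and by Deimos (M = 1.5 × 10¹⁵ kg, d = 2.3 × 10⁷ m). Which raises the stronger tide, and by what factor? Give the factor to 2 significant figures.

Phobos, by a factor of ≈ 110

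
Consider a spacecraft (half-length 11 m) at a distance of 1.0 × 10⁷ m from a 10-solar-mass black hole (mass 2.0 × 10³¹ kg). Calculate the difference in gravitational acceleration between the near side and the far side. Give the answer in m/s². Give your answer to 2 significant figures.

Δg = 4GMr/d³
   = 4 × (6.674 × 10⁻¹¹) × (2.0 × 10³¹) × (11) / (1.0 × 10⁷)³
   = 5.9 × 10¹ m/s²

5.9 × 10¹ m/s²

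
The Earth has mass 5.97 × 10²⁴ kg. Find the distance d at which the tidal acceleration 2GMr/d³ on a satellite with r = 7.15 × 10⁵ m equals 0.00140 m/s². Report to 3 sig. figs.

7.41 × 10⁷ m

2GMr/d³ = a_tidal  ⇒  d = (2GMr / a_tidal)^(1/3)
d = (2 × 6.674×10⁻¹¹ × (5.97 × 10²⁴) × (7.15 × 10⁵) / (0.00140))^(1/3)
  = 7.41 × 10⁷ m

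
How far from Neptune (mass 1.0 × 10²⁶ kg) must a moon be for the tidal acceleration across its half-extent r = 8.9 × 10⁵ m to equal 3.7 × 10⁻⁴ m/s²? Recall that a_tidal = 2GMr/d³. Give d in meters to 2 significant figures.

2GMr/d³ = a_tidal  ⇒  d = (2GMr / a_tidal)^(1/3)
d = (2 × 6.674×10⁻¹¹ × (1.0 × 10²⁶) × (8.9 × 10⁵) / (3.7 × 10⁻⁴))^(1/3)
  = 3.2 × 10⁸ m

3.2 × 10⁸ m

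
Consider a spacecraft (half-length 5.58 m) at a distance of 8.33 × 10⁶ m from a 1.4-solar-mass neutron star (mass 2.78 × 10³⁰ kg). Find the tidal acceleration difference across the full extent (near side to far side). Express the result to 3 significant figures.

7.16 m/s²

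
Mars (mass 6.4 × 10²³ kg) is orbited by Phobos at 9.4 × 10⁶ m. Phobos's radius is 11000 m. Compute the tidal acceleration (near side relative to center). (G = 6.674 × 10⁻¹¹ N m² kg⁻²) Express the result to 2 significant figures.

1.1 × 10⁻³ m/s²

The tidal stretch is the gradient of GM/d² times the body's extent r, hence the 1/d³ dependence.
Δa = 2GMr/d³
   = 2 × (6.674 × 10⁻¹¹) × (6.4 × 10²³) × (11000) / (9.4 × 10⁶)³
   = 1.1 × 10⁻³ m/s²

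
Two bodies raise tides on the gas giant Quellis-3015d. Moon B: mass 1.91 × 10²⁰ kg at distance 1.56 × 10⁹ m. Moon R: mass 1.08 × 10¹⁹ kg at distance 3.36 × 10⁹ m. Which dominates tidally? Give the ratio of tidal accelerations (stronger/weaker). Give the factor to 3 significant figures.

Moon B, by a factor of ≈ 177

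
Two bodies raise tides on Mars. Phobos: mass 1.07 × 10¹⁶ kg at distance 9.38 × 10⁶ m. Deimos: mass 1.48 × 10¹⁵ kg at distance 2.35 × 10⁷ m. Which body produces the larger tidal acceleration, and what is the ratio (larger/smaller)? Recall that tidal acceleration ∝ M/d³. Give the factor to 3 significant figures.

Phobos, by a factor of ≈ 114

Compare M/d³ for the two perturbers:
Phobos: (1.07 × 10¹⁶) / (9.38 × 10⁶)³ = 1.297 × 10⁻⁵
Deimos: (1.48 × 10¹⁵) / (2.35 × 10⁷)³ = 1.140 × 10⁻⁷
Ratio (larger/smaller) = 114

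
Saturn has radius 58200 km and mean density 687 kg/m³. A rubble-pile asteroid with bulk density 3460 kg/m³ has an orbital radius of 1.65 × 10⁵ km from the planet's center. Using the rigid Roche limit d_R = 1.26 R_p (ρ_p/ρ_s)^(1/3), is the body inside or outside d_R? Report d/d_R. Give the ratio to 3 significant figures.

outside; d/d_R ≈ 3.86

d_R = 1.26 × (58200 km) × (687/3460)^(1/3) = 42780 km
d/d_R = (1.65 × 10⁵) / (42780) = 3.86
Since d/d_R > 1, the body is outside the Roche limit.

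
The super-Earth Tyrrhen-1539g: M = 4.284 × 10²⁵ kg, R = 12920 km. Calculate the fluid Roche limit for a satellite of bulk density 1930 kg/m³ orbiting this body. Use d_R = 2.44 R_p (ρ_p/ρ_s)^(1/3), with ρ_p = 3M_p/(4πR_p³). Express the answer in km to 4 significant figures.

ρ_p = 3M_p/(4πR_p³) = 3 × (4.284 × 10²⁵) / (4π × (1.292 × 10⁷ m)³) = 4742 kg/m³
d_R = 2.44 × 12920 km × (4742/1930)^(1/3)
    = 42540 km

42540 km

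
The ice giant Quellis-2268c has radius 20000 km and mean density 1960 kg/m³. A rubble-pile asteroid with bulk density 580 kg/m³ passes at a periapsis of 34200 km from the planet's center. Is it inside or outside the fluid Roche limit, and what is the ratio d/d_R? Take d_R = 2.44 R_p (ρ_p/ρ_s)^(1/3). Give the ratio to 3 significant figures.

d_R = 2.44 × (20000 km) × (1960/580)^(1/3) = 73230 km
d/d_R = (34200) / (73230) = 0.467
Since d/d_R < 1, the body is inside the Roche limit.

inside; d/d_R ≈ 0.467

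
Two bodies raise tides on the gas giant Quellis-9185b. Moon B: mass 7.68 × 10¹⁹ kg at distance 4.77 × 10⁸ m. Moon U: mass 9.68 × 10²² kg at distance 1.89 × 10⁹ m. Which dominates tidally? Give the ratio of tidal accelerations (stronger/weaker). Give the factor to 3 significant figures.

The tide-raising term goes as M/d³ (the gradient of a 1/d² field).
Moon B: (7.68 × 10¹⁹) / (4.77 × 10⁸)³ = 7.076 × 10⁻⁷
Moon U: (9.68 × 10²²) / (1.89 × 10⁹)³ = 1.434 × 10⁻⁵
Ratio (larger/smaller) = 20.3

Moon U, by a factor of ≈ 20.3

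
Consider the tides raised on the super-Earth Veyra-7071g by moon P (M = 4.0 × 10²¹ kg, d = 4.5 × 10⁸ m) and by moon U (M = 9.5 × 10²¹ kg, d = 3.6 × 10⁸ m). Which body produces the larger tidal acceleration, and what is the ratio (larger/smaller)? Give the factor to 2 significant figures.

Moon U, by a factor of ≈ 4.6

The tide-raising term goes as M/d³ (the gradient of a 1/d² field).
Moon P: (4.0 × 10²¹) / (4.5 × 10⁸)³ = 4.390 × 10⁻⁵
Moon U: (9.5 × 10²¹) / (3.6 × 10⁸)³ = 2.036 × 10⁻⁴
Ratio (larger/smaller) = 4.6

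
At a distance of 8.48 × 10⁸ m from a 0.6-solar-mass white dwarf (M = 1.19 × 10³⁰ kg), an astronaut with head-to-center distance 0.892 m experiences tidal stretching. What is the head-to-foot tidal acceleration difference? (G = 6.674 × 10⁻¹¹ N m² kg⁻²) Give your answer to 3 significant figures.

4.65 × 10⁻⁷ m/s²

Near-to-far spans 2r, so the tidal difference is twice the near-to-center value: 4GMr/d³.
a_tidal = 4GMr/d³
        = 4 × (6.674 × 10⁻¹¹) × (1.19 × 10³⁰) × (0.892) / (8.48 × 10⁸)³
        = 4.65 × 10⁻⁷ m/s²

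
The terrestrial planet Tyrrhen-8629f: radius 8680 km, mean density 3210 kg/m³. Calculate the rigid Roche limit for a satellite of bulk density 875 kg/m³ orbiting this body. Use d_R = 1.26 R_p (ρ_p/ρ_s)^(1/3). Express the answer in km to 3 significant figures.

16900 km

d_R = 1.26 × 8680 km × (3210/875)^(1/3)
    = 16900 km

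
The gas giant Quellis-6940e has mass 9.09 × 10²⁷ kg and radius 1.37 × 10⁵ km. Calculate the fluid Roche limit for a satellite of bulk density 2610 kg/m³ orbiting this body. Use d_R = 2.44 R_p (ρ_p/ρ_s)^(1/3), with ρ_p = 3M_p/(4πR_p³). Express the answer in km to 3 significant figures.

ρ_p = 3M_p/(4πR_p³) = 3 × (9.09 × 10²⁷) / (4π × (1.37 × 10⁸ m)³) = 844 kg/m³
d_R = 2.44 × 1.37 × 10⁵ km × (844/2610)^(1/3)
    = 2.29 × 10⁵ km

2.29 × 10⁵ km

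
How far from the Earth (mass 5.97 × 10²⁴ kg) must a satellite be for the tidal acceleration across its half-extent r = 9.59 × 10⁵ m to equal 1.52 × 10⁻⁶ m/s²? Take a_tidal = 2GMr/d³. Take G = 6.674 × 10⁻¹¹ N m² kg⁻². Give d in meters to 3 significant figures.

7.95 × 10⁸ m

2GMr/d³ = a_tidal  ⇒  d = (2GMr / a_tidal)^(1/3)
d = (2 × 6.674×10⁻¹¹ × (5.97 × 10²⁴) × (9.59 × 10⁵) / (1.52 × 10⁻⁶))^(1/3)
  = 7.95 × 10⁸ m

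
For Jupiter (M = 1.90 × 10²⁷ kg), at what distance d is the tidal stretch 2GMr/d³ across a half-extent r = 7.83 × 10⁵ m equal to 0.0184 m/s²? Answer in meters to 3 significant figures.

2.21 × 10⁸ m

2GMr/d³ = a_tidal  ⇒  d = (2GMr / a_tidal)^(1/3)
d = (2 × 6.674×10⁻¹¹ × (1.90 × 10²⁷) × (7.83 × 10⁵) / (0.0184))^(1/3)
  = 2.21 × 10⁸ m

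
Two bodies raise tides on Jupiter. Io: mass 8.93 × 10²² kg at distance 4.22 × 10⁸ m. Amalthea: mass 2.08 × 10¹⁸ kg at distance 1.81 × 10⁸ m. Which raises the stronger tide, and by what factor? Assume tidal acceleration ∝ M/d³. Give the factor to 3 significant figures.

Io, by a factor of ≈ 3390

Tidal stretch scales as M/d³; compute that for each body.
Io: (8.93 × 10²²) / (4.22 × 10⁸)³ = 1.188 × 10⁻³
Amalthea: (2.08 × 10¹⁸) / (1.81 × 10⁸)³ = 3.508 × 10⁻⁷
Ratio (larger/smaller) = 3390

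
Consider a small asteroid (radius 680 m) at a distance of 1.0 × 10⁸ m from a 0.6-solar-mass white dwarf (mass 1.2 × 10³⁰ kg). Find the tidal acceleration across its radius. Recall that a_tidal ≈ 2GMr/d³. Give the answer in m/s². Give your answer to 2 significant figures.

Δg = 2GMr/d³
   = 2 × (6.674 × 10⁻¹¹) × (1.2 × 10³⁰) × (680) / (1.0 × 10⁸)³
   = 1.1 × 10⁻¹ m/s²

1.1 × 10⁻¹ m/s²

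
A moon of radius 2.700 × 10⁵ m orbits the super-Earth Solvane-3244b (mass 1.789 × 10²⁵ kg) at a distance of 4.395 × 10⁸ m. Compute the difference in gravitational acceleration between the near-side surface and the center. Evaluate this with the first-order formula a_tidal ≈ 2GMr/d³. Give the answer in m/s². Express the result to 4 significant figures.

Δg = 2GMr/d³
   = 2 × (6.674 × 10⁻¹¹) × (1.789 × 10²⁵) × (2.700 × 10⁵) / (4.395 × 10⁸)³
   = 7.595 × 10⁻⁶ m/s²

7.595 × 10⁻⁶ m/s²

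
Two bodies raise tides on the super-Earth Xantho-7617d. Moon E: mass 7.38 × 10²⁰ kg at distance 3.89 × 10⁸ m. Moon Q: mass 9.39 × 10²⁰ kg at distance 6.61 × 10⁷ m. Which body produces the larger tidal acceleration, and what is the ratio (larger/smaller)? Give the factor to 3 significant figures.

Moon Q, by a factor of ≈ 259

The tide-raising term goes as M/d³ (the gradient of a 1/d² field).
Moon E: (7.38 × 10²⁰) / (3.89 × 10⁸)³ = 1.254 × 10⁻⁵
Moon Q: (9.39 × 10²⁰) / (6.61 × 10⁷)³ = 3.251 × 10⁻³
Ratio (larger/smaller) = 259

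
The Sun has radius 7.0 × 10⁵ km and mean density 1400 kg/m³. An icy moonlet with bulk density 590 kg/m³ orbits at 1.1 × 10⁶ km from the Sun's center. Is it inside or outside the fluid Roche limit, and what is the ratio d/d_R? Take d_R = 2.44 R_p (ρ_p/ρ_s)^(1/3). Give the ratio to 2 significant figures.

inside; d/d_R ≈ 0.48

d_R = 2.44 × (7.0 × 10⁵ km) × (1400/590)^(1/3) = 2.278 × 10⁶ km
d/d_R = (1.1 × 10⁶) / (2.278 × 10⁶) = 0.48
Since d/d_R < 1, the body is inside the Roche limit.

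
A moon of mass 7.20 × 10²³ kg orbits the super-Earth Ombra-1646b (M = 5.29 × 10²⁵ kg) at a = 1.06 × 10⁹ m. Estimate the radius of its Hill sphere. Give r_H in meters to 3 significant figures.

r_H ≈ a (m/3M)^(1/3)
    = (1.06 × 10⁹) × (7.20 × 10²³ / (3 × 5.29 × 10²⁵))^(1/3)
    = 1.75 × 10⁸ m

1.75 × 10⁸ m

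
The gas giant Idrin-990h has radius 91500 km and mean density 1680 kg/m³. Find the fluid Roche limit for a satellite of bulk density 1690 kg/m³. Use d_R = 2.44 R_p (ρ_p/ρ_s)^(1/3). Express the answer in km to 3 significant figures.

d_R = 2.44 × 91500 km × (1680/1690)^(1/3)
    = 2.23 × 10⁵ km

2.23 × 10⁵ km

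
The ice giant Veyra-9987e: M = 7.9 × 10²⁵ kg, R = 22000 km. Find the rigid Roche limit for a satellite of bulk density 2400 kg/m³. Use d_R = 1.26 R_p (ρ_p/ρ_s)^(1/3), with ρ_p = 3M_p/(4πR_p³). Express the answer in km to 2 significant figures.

ρ_p = 3M_p/(4πR_p³) = 3 × (7.9 × 10²⁵) / (4π × (2.2 × 10⁷ m)³) = 1800 kg/m³
d_R = 1.26 × 22000 km × (1800/2400)^(1/3)
    = 25000 km

25000 km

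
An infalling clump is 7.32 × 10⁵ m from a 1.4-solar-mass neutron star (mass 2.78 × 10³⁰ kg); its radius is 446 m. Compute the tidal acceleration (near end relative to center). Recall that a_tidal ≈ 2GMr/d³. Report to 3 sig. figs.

4.22 × 10⁵ m/s²

a_tidal = 2GMr/d³
        = 2 × (6.674 × 10⁻¹¹) × (2.78 × 10³⁰) × (446) / (7.32 × 10⁵)³
        = 4.22 × 10⁵ m/s²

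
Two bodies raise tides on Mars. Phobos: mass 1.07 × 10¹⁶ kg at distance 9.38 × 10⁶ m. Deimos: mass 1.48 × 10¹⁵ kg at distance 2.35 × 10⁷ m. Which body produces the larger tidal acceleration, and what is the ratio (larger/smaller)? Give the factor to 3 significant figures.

The tide-raising term goes as M/d³ (the gradient of a 1/d² field).
Phobos: (1.07 × 10¹⁶) / (9.38 × 10⁶)³ = 1.297 × 10⁻⁵
Deimos: (1.48 × 10¹⁵) / (2.35 × 10⁷)³ = 1.140 × 10⁻⁷
Ratio (larger/smaller) = 114

Phobos, by a factor of ≈ 114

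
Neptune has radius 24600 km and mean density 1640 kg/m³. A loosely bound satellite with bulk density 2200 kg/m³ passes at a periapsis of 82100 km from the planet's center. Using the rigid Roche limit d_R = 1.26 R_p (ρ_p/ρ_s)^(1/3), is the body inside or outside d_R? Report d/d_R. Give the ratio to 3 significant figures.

outside; d/d_R ≈ 2.92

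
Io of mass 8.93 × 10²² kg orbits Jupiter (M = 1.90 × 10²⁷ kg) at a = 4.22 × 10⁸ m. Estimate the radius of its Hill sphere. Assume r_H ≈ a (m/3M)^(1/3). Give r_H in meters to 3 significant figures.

1.06 × 10⁷ m

r_H ≈ a (m/3M)^(1/3)
    = (4.22 × 10⁸) × (8.93 × 10²² / (3 × 1.90 × 10²⁷))^(1/3)
    = 1.06 × 10⁷ m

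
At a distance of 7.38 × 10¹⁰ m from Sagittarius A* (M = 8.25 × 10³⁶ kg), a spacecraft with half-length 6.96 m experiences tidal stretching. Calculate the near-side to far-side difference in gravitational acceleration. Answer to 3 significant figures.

3.81 × 10⁻⁵ m/s²

Δa = 4GMr/d³
   = 4 × (6.674 × 10⁻¹¹) × (8.25 × 10³⁶) × (6.96) / (7.38 × 10¹⁰)³
   = 3.81 × 10⁻⁵ m/s²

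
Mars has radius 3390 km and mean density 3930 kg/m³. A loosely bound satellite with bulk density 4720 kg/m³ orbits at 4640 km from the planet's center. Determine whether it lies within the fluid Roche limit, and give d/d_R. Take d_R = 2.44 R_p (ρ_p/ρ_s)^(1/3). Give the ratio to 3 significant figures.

d_R = 2.44 × (3390 km) × (3930/4720)^(1/3) = 7782 km
d/d_R = (4640) / (7782) = 0.596
Since d/d_R < 1, the body is inside the Roche limit.

inside; d/d_R ≈ 0.596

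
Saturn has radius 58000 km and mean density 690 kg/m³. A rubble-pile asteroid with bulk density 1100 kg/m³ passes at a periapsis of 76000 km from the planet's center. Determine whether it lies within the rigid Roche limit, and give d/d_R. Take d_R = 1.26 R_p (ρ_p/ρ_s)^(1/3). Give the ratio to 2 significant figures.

d_R = 1.26 × (58000 km) × (690/1100)^(1/3) = 62560 km
d/d_R = (76000) / (62560) = 1.2
Since d/d_R > 1, the body is outside the Roche limit.

outside; d/d_R ≈ 1.2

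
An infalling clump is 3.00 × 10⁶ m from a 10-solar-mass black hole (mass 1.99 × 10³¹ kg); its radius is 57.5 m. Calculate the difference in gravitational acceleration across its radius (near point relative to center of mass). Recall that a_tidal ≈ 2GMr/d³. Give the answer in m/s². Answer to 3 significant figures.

5.66 × 10³ m/s²

a_tidal = 2GMr/d³
        = 2 × (6.674 × 10⁻¹¹) × (1.99 × 10³¹) × (57.5) / (3.00 × 10⁶)³
        = 5.66 × 10³ m/s²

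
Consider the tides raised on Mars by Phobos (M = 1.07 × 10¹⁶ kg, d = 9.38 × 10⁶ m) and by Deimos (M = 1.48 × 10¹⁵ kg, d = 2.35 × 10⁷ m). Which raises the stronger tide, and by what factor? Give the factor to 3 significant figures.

Phobos, by a factor of ≈ 114

Compare M/d³ for the two perturbers:
Phobos: (1.07 × 10¹⁶) / (9.38 × 10⁶)³ = 1.297 × 10⁻⁵
Deimos: (1.48 × 10¹⁵) / (2.35 × 10⁷)³ = 1.140 × 10⁻⁷
Ratio (larger/smaller) = 114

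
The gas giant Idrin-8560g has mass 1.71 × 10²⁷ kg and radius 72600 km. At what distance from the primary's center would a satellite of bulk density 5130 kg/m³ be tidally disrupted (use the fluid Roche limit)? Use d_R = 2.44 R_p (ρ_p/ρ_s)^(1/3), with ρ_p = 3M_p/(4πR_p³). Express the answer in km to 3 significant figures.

1.05 × 10⁵ km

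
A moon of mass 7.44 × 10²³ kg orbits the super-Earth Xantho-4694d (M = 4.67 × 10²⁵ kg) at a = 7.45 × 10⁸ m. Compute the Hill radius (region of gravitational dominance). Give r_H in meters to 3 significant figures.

1.30 × 10⁸ m

r_H ≈ a (m/3M)^(1/3)
    = (7.45 × 10⁸) × (7.44 × 10²³ / (3 × 4.67 × 10²⁵))^(1/3)
    = 1.30 × 10⁸ m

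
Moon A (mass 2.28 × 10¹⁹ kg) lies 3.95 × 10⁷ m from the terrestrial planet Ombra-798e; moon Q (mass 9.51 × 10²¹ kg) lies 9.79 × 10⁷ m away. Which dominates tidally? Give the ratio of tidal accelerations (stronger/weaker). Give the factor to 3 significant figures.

Moon Q, by a factor of ≈ 27.4

Compare M/d³ for the two perturbers:
Moon A: (2.28 × 10¹⁹) / (3.95 × 10⁷)³ = 3.700 × 10⁻⁴
Moon Q: (9.51 × 10²¹) / (9.79 × 10⁷)³ = 1.014 × 10⁻²
Ratio (larger/smaller) = 27.4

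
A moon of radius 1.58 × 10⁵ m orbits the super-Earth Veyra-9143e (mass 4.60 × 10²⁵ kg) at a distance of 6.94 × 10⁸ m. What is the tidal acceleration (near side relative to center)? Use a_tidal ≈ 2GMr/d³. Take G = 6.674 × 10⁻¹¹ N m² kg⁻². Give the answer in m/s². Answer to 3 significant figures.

Differencing GM/(d−r)² and GM/d² to first order in r/d gives 2GMr/d³.
a_tidal = 2GMr/d³
        = 2 × (6.674 × 10⁻¹¹) × (4.60 × 10²⁵) × (1.58 × 10⁵) / (6.94 × 10⁸)³
        = 2.90 × 10⁻⁶ m/s²

2.90 × 10⁻⁶ m/s²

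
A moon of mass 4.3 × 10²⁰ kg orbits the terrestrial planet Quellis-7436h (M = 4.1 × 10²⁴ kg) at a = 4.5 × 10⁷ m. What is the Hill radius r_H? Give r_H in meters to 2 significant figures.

r_H ≈ a (m/3M)^(1/3)
    = (4.5 × 10⁷) × (4.3 × 10²⁰ / (3 × 4.1 × 10²⁴))^(1/3)
    = 1.5 × 10⁶ m

1.5 × 10⁶ m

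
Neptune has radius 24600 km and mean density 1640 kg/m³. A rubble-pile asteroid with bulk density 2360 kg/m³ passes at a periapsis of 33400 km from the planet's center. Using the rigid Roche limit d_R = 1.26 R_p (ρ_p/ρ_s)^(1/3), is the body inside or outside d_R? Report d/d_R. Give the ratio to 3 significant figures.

outside; d/d_R ≈ 1.22

d_R = 1.26 × (24600 km) × (1640/2360)^(1/3) = 27450 km
d/d_R = (33400) / (27450) = 1.22
Since d/d_R > 1, the body is outside the Roche limit.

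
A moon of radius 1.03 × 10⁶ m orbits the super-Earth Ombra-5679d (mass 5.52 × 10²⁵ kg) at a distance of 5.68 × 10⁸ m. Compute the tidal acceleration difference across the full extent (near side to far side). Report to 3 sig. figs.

The field gradient is 2GM/d³; across the full diameter 2r the difference is 4GMr/d³.
a_tidal = 4GMr/d³
        = 4 × (6.674 × 10⁻¹¹) × (5.52 × 10²⁵) × (1.03 × 10⁶) / (5.68 × 10⁸)³
        = 8.28 × 10⁻⁵ m/s²

8.28 × 10⁻⁵ m/s²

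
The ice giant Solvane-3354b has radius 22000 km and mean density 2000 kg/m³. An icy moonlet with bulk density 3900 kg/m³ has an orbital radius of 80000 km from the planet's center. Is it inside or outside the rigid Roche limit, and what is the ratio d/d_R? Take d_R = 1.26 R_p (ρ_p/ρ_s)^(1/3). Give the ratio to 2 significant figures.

d_R = 1.26 × (22000 km) × (2000/3900)^(1/3) = 22190 km
d/d_R = (80000) / (22190) = 3.6
Since d/d_R > 1, the body is outside the Roche limit.

outside; d/d_R ≈ 3.6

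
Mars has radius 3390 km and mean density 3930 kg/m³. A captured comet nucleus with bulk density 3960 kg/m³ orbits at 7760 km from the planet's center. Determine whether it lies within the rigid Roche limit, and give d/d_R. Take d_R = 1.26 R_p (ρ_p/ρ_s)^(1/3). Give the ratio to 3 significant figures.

outside; d/d_R ≈ 1.82

d_R = 1.26 × (3390 km) × (3930/3960)^(1/3) = 4261 km
d/d_R = (7760) / (4261) = 1.82
Since d/d_R > 1, the body is outside the Roche limit.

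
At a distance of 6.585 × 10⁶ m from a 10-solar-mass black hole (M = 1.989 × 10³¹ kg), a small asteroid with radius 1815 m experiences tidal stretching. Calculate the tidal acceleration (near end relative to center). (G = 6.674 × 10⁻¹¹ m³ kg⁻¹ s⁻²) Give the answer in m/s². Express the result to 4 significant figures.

Δg = 2GMr/d³
   = 2 × (6.674 × 10⁻¹¹) × (1.989 × 10³¹) × (1815) / (6.585 × 10⁶)³
   = 1.688 × 10⁴ m/s²

1.688 × 10⁴ m/s²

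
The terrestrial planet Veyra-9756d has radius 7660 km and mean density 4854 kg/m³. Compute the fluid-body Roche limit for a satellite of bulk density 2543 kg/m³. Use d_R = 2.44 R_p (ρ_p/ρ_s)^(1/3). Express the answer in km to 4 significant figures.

23180 km

d_R = 2.44 × 7660 km × (4854/2543)^(1/3)
    = 23180 km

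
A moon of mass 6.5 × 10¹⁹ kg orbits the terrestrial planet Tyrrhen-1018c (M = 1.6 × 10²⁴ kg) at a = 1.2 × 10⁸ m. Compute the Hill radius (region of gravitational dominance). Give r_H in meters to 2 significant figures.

r_H ≈ a (m/3M)^(1/3)
    = (1.2 × 10⁸) × (6.5 × 10¹⁹ / (3 × 1.6 × 10²⁴))^(1/3)
    = 2.9 × 10⁶ m

2.9 × 10⁶ m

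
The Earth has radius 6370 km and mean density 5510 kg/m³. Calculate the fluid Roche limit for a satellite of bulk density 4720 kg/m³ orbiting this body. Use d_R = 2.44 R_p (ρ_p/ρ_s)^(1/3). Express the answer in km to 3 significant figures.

d_R = 2.44 × 6370 km × (5510/4720)^(1/3)
    = 16400 km

16400 km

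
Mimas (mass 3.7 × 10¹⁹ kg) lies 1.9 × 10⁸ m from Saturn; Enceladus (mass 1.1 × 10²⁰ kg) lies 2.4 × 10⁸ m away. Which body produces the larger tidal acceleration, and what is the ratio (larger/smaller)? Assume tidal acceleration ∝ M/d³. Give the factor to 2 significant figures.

Enceladus, by a factor of ≈ 1.5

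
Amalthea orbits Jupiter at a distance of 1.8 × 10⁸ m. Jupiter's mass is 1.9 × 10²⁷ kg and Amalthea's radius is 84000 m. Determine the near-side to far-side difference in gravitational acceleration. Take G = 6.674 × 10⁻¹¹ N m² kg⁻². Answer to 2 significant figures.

7.3 × 10⁻³ m/s²

Near-to-far spans 2r, so the tidal difference is twice the near-to-center value: 4GMr/d³.
a_tidal = 4GMr/d³
        = 4 × (6.674 × 10⁻¹¹) × (1.9 × 10²⁷) × (84000) / (1.8 × 10⁸)³
        = 7.3 × 10⁻³ m/s²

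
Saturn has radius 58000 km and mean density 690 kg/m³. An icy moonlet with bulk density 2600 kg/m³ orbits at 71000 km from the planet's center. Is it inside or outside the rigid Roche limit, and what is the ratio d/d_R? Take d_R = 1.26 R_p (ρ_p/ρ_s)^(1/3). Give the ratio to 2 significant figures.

outside; d/d_R ≈ 1.5

d_R = 1.26 × (58000 km) × (690/2600)^(1/3) = 46960 km
d/d_R = (71000) / (46960) = 1.5
Since d/d_R > 1, the body is outside the Roche limit.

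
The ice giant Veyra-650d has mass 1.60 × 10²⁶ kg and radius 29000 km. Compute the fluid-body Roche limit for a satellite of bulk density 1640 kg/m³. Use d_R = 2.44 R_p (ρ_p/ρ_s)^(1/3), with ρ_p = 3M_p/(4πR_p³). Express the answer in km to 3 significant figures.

69700 km

ρ_p = 3M_p/(4πR_p³) = 3 × (1.60 × 10²⁶) / (4π × (2.90 × 10⁷ m)³) = 1570 kg/m³
d_R = 2.44 × 29000 km × (1570/1640)^(1/3)
    = 69700 km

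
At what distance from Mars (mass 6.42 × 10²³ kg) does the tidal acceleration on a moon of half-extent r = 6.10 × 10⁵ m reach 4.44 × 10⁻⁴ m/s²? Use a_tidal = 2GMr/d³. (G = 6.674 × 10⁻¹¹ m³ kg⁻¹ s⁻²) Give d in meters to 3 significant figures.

4.90 × 10⁷ m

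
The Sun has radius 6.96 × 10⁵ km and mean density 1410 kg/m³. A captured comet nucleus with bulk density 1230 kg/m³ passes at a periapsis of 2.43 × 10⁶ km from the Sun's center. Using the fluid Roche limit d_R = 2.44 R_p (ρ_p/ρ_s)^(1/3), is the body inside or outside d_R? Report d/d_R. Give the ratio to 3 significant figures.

d_R = 2.44 × (6.96 × 10⁵ km) × (1410/1230)^(1/3) = 1.777 × 10⁶ km
d/d_R = (2.43 × 10⁶) / (1.777 × 10⁶) = 1.37
Since d/d_R > 1, the body is outside the Roche limit.

outside; d/d_R ≈ 1.37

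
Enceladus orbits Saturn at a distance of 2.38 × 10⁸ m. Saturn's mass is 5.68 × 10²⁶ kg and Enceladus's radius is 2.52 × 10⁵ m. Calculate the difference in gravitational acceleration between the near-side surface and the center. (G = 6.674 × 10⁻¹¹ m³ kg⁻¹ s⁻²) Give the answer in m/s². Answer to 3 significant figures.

The tidal stretch is the gradient of GM/d² times the body's extent r, hence the 1/d³ dependence.
a_tidal = 2GMr/d³
        = 2 × (6.674 × 10⁻¹¹) × (5.68 × 10²⁶) × (2.52 × 10⁵) / (2.38 × 10⁸)³
        = 1.42 × 10⁻³ m/s²

1.42 × 10⁻³ m/s²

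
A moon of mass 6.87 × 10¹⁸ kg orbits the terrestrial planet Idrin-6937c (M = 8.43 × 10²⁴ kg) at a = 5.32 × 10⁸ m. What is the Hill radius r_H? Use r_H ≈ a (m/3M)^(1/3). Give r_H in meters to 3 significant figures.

3.45 × 10⁶ m

r_H ≈ a (m/3M)^(1/3)
    = (5.32 × 10⁸) × (6.87 × 10¹⁸ / (3 × 8.43 × 10²⁴))^(1/3)
    = 3.45 × 10⁶ m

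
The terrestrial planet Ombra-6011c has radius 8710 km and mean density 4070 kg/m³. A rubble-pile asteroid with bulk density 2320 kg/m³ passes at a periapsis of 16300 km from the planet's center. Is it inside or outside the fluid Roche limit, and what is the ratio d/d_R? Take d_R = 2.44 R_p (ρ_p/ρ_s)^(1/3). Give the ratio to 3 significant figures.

d_R = 2.44 × (8710 km) × (4070/2320)^(1/3) = 25630 km
d/d_R = (16300) / (25630) = 0.636
Since d/d_R < 1, the body is inside the Roche limit.

inside; d/d_R ≈ 0.636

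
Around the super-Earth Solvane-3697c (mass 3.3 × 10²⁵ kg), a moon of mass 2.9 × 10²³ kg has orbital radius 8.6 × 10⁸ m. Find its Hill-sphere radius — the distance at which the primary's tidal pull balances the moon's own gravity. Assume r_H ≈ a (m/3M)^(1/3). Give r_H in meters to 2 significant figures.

1.2 × 10⁸ m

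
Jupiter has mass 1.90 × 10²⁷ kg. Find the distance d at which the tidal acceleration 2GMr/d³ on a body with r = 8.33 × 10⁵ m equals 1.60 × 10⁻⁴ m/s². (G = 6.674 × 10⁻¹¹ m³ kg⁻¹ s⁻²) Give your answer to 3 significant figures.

1.10 × 10⁹ m

2GMr/d³ = a_tidal  ⇒  d = (2GMr / a_tidal)^(1/3)
d = (2 × 6.674×10⁻¹¹ × (1.90 × 10²⁷) × (8.33 × 10⁵) / (1.60 × 10⁻⁴))^(1/3)
  = 1.10 × 10⁹ m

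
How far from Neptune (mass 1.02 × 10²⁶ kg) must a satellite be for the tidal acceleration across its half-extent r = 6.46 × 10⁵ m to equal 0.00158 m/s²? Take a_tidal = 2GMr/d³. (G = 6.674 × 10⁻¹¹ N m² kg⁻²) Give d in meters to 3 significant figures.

2GMr/d³ = a_tidal  ⇒  d = (2GMr / a_tidal)^(1/3)
d = (2 × 6.674×10⁻¹¹ × (1.02 × 10²⁶) × (6.46 × 10⁵) / (0.00158))^(1/3)
  = 1.77 × 10⁸ m

1.77 × 10⁸ m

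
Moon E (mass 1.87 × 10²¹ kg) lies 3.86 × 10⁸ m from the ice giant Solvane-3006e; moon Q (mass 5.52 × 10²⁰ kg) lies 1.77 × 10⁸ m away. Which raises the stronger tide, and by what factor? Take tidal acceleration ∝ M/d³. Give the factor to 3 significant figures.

Tidal acceleration ∝ M/d³, so compare M/d³ for each.
Moon E: (1.87 × 10²¹) / (3.86 × 10⁸)³ = 3.251 × 10⁻⁵
Moon Q: (5.52 × 10²⁰) / (1.77 × 10⁸)³ = 9.954 × 10⁻⁵
Ratio (larger/smaller) = 3.06

Moon Q, by a factor of ≈ 3.06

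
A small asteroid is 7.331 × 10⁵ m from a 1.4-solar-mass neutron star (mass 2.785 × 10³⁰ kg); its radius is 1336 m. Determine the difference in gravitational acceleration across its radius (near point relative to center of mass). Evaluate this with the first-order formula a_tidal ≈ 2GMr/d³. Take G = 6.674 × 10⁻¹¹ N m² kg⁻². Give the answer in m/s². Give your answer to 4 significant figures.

Δg = 2GMr/d³
   = 2 × (6.674 × 10⁻¹¹) × (2.785 × 10³⁰) × (1336) / (7.331 × 10⁵)³
   = 1.261 × 10⁶ m/s²

1.261 × 10⁶ m/s²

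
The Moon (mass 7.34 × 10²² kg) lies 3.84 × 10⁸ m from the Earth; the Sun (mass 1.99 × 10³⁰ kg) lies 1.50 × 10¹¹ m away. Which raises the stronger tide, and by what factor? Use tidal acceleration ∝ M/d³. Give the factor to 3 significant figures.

Compare M/d³ for the two perturbers:
The Moon: (7.34 × 10²²) / (3.84 × 10⁸)³ = 1.296 × 10⁻³
The Sun: (1.99 × 10³⁰) / (1.50 × 10¹¹)³ = 5.896 × 10⁻⁴
Ratio (larger/smaller) = 2.20

The Moon, by a factor of ≈ 2.20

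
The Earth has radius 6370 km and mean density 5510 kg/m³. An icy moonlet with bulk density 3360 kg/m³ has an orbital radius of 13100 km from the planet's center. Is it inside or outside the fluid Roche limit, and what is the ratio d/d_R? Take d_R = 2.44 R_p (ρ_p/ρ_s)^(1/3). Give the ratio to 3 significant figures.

d_R = 2.44 × (6370 km) × (5510/3360)^(1/3) = 18330 km
d/d_R = (13100) / (18330) = 0.715
Since d/d_R < 1, the body is inside the Roche limit.

inside; d/d_R ≈ 0.715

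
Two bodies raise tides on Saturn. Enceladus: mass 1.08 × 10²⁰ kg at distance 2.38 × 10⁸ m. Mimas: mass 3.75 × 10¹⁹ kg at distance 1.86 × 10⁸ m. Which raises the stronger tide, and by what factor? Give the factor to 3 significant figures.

Tidal acceleration ∝ M/d³, so compare M/d³ for each.
Enceladus: (1.08 × 10²⁰) / (2.38 × 10⁸)³ = 8.011 × 10⁻⁶
Mimas: (3.75 × 10¹⁹) / (1.86 × 10⁸)³ = 5.828 × 10⁻⁶
Ratio (larger/smaller) = 1.37

Enceladus, by a factor of ≈ 1.37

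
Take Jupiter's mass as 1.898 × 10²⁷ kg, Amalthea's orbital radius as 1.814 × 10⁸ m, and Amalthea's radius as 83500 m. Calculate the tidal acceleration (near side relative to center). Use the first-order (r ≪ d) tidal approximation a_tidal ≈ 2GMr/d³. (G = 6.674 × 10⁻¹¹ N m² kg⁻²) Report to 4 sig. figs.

3.544 × 10⁻³ m/s²

Δa = 2GMr/d³
   = 2 × (6.674 × 10⁻¹¹) × (1.898 × 10²⁷) × (83500) / (1.814 × 10⁸)³
   = 3.544 × 10⁻³ m/s²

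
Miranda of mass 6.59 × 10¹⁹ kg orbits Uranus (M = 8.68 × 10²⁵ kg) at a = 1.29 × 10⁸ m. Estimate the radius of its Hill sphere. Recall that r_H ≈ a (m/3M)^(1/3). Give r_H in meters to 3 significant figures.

8.16 × 10⁵ m

r_H ≈ a (m/3M)^(1/3)
    = (1.29 × 10⁸) × (6.59 × 10¹⁹ / (3 × 8.68 × 10²⁵))^(1/3)
    = 8.16 × 10⁵ m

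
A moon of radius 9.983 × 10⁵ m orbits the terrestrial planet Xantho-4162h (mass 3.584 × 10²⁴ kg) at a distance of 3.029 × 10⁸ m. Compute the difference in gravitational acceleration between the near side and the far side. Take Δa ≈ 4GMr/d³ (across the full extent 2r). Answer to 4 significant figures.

Differencing GM/(d−r)² and GM/(d+r)² to first order in r/d gives 4GMr/d³.
Δg = 4GMr/d³
   = 4 × (6.674 × 10⁻¹¹) × (3.584 × 10²⁴) × (9.983 × 10⁵) / (3.029 × 10⁸)³
   = 3.437 × 10⁻⁵ m/s²

3.437 × 10⁻⁵ m/s²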